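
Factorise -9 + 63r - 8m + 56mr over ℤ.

Group as (56mr - 8m) + (63r - 9) = 8m(7r - 1) + 9(7r - 1).
Both groups share the factor (7r - 1).

(7r - 1)(8m + 9)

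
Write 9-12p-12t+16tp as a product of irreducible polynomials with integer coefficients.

(4p-3)(4t-3)

Group as (16tp-12t) + (-12p+9) = 4t(4p-3) - 3(4p-3).
Both groups share the factor (4p-3).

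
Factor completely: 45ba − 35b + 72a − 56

(5b + 8)(9a − 7)

Group as (45ba − 35b) + (72a − 56) = 5b(9a − 7) + 8(9a − 7).
Both groups share the factor (9a − 7).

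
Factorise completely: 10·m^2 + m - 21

(2·m + 3)·(5·m - 7)

Need a pair with product 10·(-21) = -210 and sum 1: that's 15 and -14.
Split the middle term: 10·m^2 + 15·m - 14·m - 21 = 5·m·(2·m + 3) - 7·(2·m + 3).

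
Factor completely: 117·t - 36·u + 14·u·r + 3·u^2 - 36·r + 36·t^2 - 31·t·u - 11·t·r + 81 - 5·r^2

Group: 4·t·(9·t - u - 5·r + 9) + (-3·u + r + 9)·(9·t - u - 5·r + 9); both groups contain (9·t - u - 5·r + 9).

(9·t - u - 5·r + 9)·(4·t - 3·u + r + 9)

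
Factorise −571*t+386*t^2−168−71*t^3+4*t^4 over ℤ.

(4*t+1)*(t−3)*(t−7)*(t−8)

Among the possible rational roots, t = 3 is a root, so (t−3) is a factor; dividing leaves 4*t^3−59*t^2+209*t+56.
Continuing, t = 8 is a root, so (t−8) is a factor; dividing leaves 4*t^2−27*t−7.
The remaining quadratic factors as (4*t+1)(t−7).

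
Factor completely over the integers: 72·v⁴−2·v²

2·v²·(6·v+1)·(6·v−1)

Pull out the common factor 2·v²; 36·v²−1 is a difference of squares.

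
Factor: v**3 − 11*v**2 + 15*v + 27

(v + 1)*(v − 3)*(v − 9)

By the rational root theorem, v = 3 is a root, so (v − 3) divides it; the quotient is v**2 − 8*v − 9.
The remaining quadratic factors as (v + 1)(v − 9).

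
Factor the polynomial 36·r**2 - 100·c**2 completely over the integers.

Factor out 4, leaving 9·r**2 - 25·c**2, which is a difference of two squares.

4·(3·r - 5·c)·(3·r + 5·c)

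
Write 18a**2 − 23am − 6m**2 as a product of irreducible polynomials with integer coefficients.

(2a − 3m)(9a + 2m)

Group: 9a(2a − 3m) + 2m(2a − 3m); both groups contain (2a − 3m).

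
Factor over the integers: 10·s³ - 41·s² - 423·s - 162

(2·s + 9)·(5·s + 2)·(s - 9)

Testing divisors of the constant over divisors of the leading coefficient, s = -9/2 is a root, so (2·s + 9) divides it; the quotient is 5·s² - 43·s - 18.
The remaining quadratic factors as (5·s + 2)(s - 9).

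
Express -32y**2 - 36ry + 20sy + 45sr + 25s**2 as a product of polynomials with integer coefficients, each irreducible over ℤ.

Group: 5s(5s - 4y) + (9r + 8y)(5s - 4y); both groups contain (5s - 4y).

(5s - 4y)(5s + 9r + 8y)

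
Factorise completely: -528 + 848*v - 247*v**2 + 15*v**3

Among the possible rational roots, v = 12 is a root, so (v - 12) divides it; the quotient is 15*v**2 - 67*v + 44.
The remaining quadratic factors as (5*v - 4)(3*v - 11).

(3*v - 11)*(5*v - 4)*(v - 12)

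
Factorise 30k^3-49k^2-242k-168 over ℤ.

Trying the rational-root candidates, k = 4 is a root, so (k-4) divides it; the quotient is 30k^2+71k+42.
The remaining quadratic factors as (6k+7)(5k+6).

(5k+6)(6k+7)(k-4)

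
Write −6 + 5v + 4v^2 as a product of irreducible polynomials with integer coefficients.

(4v − 3)(v + 2)

Need a pair with product 4·(−6) = −24 and sum 5: that's 8 and −3.
Split the middle term: 4v^2 + 8v − 3v − 6 = 4v(v + 2) − 3(v + 2).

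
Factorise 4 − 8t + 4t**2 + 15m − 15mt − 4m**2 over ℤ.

Group: −m(4m − t + 1) + (−4t + 4)(4m − t + 1); both groups contain (4m − t + 1).

−(4m − t + 1)(m + 4t − 4)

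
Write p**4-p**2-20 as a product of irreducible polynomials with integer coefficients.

(p**2+4)(p**2-5)

Substitute u = p**2 to get a quadratic in u, then factor.
p**2-5 is irreducible over ℤ (5 is not a perfect square).
p**2+4 is irreducible over ℤ (sum of squares).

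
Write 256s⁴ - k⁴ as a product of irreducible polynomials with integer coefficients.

Difference of squares twice: with A = 4s and B = k, A⁴ − B⁴ = (A² − B²)(A² + B²), and A² − B² factors again.

(4s - k)(4s + k)(16s² + k²)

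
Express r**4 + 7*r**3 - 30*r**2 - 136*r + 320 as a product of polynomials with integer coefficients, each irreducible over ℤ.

Testing divisors of the constant over divisors of the leading coefficient, r = 4 is a root, so (r - 4) divides it; the quotient is r**3 + 11*r**2 + 14*r - 80.
Then r = -5 is a root, so (r + 5) divides it; the quotient is r**2 + 6*r - 16.
The remaining quadratic factors as (r + 8)(r - 2).

(r + 5)*(r + 8)*(r - 2)*(r - 4)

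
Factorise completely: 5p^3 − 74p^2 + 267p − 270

Trying the rational-root candidates, p = 9/5 is a root, so (5p − 9) is a factor; dividing leaves p^2 − 13p + 30.
The remaining quadratic factors as (p − 10)(p − 3).

(5p − 9)(p − 10)(p − 3)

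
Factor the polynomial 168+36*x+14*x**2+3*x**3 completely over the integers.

(3*x+14)*(x**2+12)

Group as (3*x**3+36*x) + (14*x**2+168) = 3*x*(x**2+12) + 14*(x**2+12).
Both groups share the factor (x**2+12).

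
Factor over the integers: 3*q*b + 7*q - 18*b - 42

Group as (3*q*b + 7*q) + (-18*b - 42) = q*(3*b + 7) - 6*(3*b + 7).
Both groups share the factor (3*b + 7).

(3*b + 7)*(q - 6)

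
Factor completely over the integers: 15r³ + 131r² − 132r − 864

By the rational root theorem, r = −9 is a root, so (r + 9) is a factor; dividing leaves 15r² − 4r − 96.
The remaining quadratic factors as (3r − 8)(5r + 12).

(3r − 8)(5r + 12)(r + 9)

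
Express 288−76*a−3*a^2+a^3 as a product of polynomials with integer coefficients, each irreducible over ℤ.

(a+9)*(a−4)*(a−8)

Trying the rational-root candidates, a = 4 is a root, so (a−4) divides it; the quotient is a^2+a−72.
The remaining quadratic factors as (a+9)(a−8).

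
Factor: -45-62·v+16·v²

(2·v-9)·(8·v+5)

Need a pair with product 16·(-45) = -720 and sum -62: that's -72 and 10.
Split the middle term: 16·v²-72·v + 10·v-45 = 8·v·(2·v-9) + 5·(2·v-9).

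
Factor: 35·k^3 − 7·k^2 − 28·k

7·k·(5·k + 4)·(k − 1)

Pull out the common factor 7·k, then factor the remaining trinomial.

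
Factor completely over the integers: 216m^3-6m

6m(6m+1)(6m-1)

Factor out 6m, leaving 36m^2-1, which is a difference of two squares.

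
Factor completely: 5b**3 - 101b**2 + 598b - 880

Trying the rational-root candidates, b = 8 is a root, so (b - 8) divides it; the quotient is 5b**2 - 61b + 110.
The remaining quadratic factors as (5b - 11)(b - 10).

(5b - 11)(b - 10)(b - 8)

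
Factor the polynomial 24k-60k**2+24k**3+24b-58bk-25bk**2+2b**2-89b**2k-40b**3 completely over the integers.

-(5b+8k-4)(8b-3k+6)(b+k)

Group: 8b(-5b**2-13bk+4b-8k**2+4k) + (-3k+6)(-5b**2-13bk+4b-8k**2+4k); both groups contain (-5b**2-13bk+4b-8k**2+4k), so (8b-3k+6) is a factor with cofactor -5b**2-13bk+4b-8k**2+4k.
The cofactor groups again: -5b**2-13bk+4b-8k**2+4k = -5b(b+k) + (-8k+4)(b+k); both groups contain (b+k), giving -(5b+8k-4)(b+k).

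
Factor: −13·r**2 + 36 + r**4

Substitute u = r**2 to get a quadratic in u, then factor.
r**2 − 4 is a difference of squares.
r**2 − 9 is a difference of squares.

(r + 2)·(r + 3)·(r − 2)·(r − 3)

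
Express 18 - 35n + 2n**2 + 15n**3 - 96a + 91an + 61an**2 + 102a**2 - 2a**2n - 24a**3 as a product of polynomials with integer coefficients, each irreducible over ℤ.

-(2a + 3n - 2)(3a - 5n - 9)(4a + n - 1)

Group: 2a(-12a**2 + 17an + 39a + 5n**2 + 4n - 9) + (3n - 2)(-12a**2 + 17an + 39a + 5n**2 + 4n - 9); both groups contain (-12a**2 + 17an + 39a + 5n**2 + 4n - 9), so (2a + 3n - 2) is a factor with cofactor -12a**2 + 17an + 39a + 5n**2 + 4n - 9.
The cofactor groups again: -12a**2 + 17an + 39a + 5n**2 + 4n - 9 = -4a(3a - 5n - 9) + (-n + 1)(3a - 5n - 9); both groups contain (3a - 5n - 9), giving -(4a + n - 1)(3a - 5n - 9).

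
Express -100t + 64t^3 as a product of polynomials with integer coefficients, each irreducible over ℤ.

4t(4t + 5)(4t - 5)

Pull out the common factor 4t; 16t^2 - 25 is a difference of squares.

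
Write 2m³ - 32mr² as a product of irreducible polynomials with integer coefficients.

2m(m + 4r)(m - 4r)

Every term has a factor of 2m. Then m² - 16r² = (m)² − (4r)².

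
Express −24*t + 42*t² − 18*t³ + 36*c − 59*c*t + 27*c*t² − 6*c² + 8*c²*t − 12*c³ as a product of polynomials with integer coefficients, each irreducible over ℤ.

Group: 2*c*(−6*c² + 13*c*t − 12*c − 6*t² + 8*t) + (3*t − 3)*(−6*c² + 13*c*t − 12*c − 6*t² + 8*t); both groups contain (−6*c² + 13*c*t − 12*c − 6*t² + 8*t), so (2*c + 3*t − 3) is a factor with cofactor −6*c² + 13*c*t − 12*c − 6*t² + 8*t.
The cofactor groups again: −6*c² + 13*c*t − 12*c − 6*t² + 8*t = −3*c*(2*c − 3*t + 4) + 2*t*(2*c − 3*t + 4); both groups contain (2*c − 3*t + 4), giving −(3*c − 2*t)*(2*c − 3*t + 4).

−(2*c + 3*t − 3)*(2*c − 3*t + 4)*(3*c − 2*t)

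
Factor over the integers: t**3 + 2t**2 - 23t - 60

(t + 3)(t + 4)(t - 5)

Among the possible rational roots, t = -4 is a root, so (t + 4) is a factor; dividing leaves t**2 - 2t - 15.
The remaining quadratic factors as (t + 3)(t - 5).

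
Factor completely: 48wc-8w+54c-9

(6c-1)(8w+9)

Group as (48wc-8w) + (54c-9) = 8w(6c-1) + 9(6c-1).
Both groups share the factor (6c-1).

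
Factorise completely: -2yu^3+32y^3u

Factor out 2yu, leaving 16y^2-u^2, which is a difference of two squares.

2uy(4y-u)(4y+u)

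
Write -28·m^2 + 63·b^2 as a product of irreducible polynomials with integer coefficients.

7·(3·b + 2·m)·(3·b - 2·m)

Every term has a factor of 7. Then 9·b^2 - 4·m^2 = (3·b)² − (2·m)².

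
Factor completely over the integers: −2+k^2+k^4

(k+1)·(k−1)·(k^2+2)

Substitute u = k^2 to get a quadratic in u, then factor.
k^2+2 is irreducible over ℤ (always positive, so no real roots).
k^2−1 is a difference of squares.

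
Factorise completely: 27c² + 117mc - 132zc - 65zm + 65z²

Group: 13z(5z - 9c) + (-13m - 3c)(5z - 9c); both groups contain (5z - 9c).

(13z - 13m - 3c)(5z - 9c)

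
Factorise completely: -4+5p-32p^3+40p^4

(2p+1)(5p-4)(4p^2-2p+1)

Group as (40p^4+5p) + (-32p^3-4) = 5p(8p^3+1) - 4(8p^3+1).
Both groups share the factor (8p^3+1).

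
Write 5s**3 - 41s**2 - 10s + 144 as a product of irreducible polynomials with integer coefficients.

(5s + 9)(s - 2)(s - 8)

Testing divisors of the constant over divisors of the leading coefficient, s = 8 is a root, giving the factor (s - 8) and quotient 5s**2 - s - 18.
The remaining quadratic factors as (5s + 9)(s - 2).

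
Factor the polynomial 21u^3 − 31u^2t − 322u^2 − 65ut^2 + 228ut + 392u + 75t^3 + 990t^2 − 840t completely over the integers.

(7u − 15t)(u − t − 14)(3u + 5t − 4)

Group: 7u(3u^2 + 2ut − 46u − 5t^2 − 66t + 56) − 15t(3u^2 + 2ut − 46u − 5t^2 − 66t + 56); both groups contain (3u^2 + 2ut − 46u − 5t^2 − 66t + 56), so (7u − 15t) is a factor with cofactor 3u^2 + 2ut − 46u − 5t^2 − 66t + 56.
The cofactor groups again: 3u^2 + 2ut − 46u − 5t^2 − 66t + 56 = 3u(u − t − 14) + (5t − 4)(u − t − 14); both groups contain (u − t − 14), giving (3u + 5t − 4)(u − t − 14).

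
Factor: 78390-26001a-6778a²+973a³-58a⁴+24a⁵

(4a+15)(6a-13)(a-6)(a²+2a+67)

Testing divisors of the constant over divisors of the leading coefficient, a = 6 is a root, so (a-6) divides it; the quotient is 24a⁴+86a³+1489a²+2156a-13065.
Continuing, a = 13/6 is a root, giving the factor (6a-13) and quotient 4a³+23a²+298a+1005.
Next, a = -15/4 is a root, giving the factor (4a+15) and quotient a²+2a+67.
The quadratic a²+2a+67 has discriminant -264 < 0 and is irreducible over ℤ.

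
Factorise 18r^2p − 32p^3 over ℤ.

2p(3r − 4p)(3r + 4p)

Factor out 2p, leaving 9r^2 − 16p^2, which is a difference of two squares.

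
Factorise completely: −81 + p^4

Substitute u = p^2 to get a quadratic in u, then factor.
p^2 − 9 is a difference of squares.
p^2 + 9 is irreducible over ℤ (sum of squares).

(p + 3)*(p − 3)*(p^2 + 9)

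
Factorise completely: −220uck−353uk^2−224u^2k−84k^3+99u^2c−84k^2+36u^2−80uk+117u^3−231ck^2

Group: u(117u^2+99uc+127uk+36u+77ck+28k^2+28k) − 3k(117u^2+99uc+127uk+36u+77ck+28k^2+28k); both groups contain (117u^2+99uc+127uk+36u+77ck+28k^2+28k), so (u−3k) is a factor with cofactor 117u^2+99uc+127uk+36u+77ck+28k^2+28k.
The cofactor groups again: 117u^2+99uc+127uk+36u+77ck+28k^2+28k = 13u(9u+7k) + (11c+4k+4)(9u+7k); both groups contain (9u+7k), giving (13u+11c+4k+4)(9u+7k).

(u−3k)(13u+11c+4k+4)(9u+7k)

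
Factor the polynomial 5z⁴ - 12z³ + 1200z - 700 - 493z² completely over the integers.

Among the possible rational roots, z = 1 is a root, giving the factor (z - 1) and quotient 5z³ - 7z² - 500z + 700.
Next, z = -10 is a root, giving the factor (z + 10) and quotient 5z² - 57z + 70.
The remaining quadratic factors as (z - 10)(5z - 7).

(5z - 7)(z + 10)(z - 1)(z - 10)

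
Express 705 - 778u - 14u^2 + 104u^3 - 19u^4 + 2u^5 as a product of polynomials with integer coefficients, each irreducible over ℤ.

By the rational root theorem, u = -5/2 is a root, so (2u + 5) is a factor; dividing leaves u^4 - 12u^3 + 82u^2 - 212u + 141.
Continuing, u = 1 is a root, giving the factor (u - 1) and quotient u^3 - 11u^2 + 71u - 141.
Continuing, u = 3 is a root, so (u - 3) is a factor; dividing leaves u^2 - 8u + 47.
The quadratic u^2 - 8u + 47 has discriminant -124 < 0 and is irreducible over ℤ.

(2u + 5)(u - 1)(u - 3)(u^2 - 8u + 47)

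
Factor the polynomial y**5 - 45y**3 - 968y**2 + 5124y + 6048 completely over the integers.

(y + 1)(y - 6)(y - 9)(y**2 + 14y + 112)

Among the possible rational roots, y = -1 is a root, giving the factor (y + 1) and quotient y**4 - y**3 - 44y**2 - 924y + 6048.
Continuing, y = 9 is a root, so (y - 9) is a factor; dividing leaves y**3 + 8y**2 + 28y - 672.
Next, y = 6 is a root, so (y - 6) divides it; the quotient is y**2 + 14y + 112.
The quadratic y**2 + 14y + 112 has discriminant -252 < 0 and is irreducible over ℤ.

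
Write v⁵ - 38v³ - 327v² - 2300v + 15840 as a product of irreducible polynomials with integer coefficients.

Trying the rational-root candidates, v = -8 is a root, so (v + 8) divides it; the quotient is v⁴ - 8v³ + 26v² - 535v + 1980.
Then v = 9 is a root, so (v - 9) divides it; the quotient is v³ + v² + 35v - 220.
Continuing, v = 4 is a root, so (v - 4) divides it; the quotient is v² + 5v + 55.
The quadratic v² + 5v + 55 has discriminant -195 < 0 and is irreducible over ℤ.

(v + 8)(v - 4)(v - 9)(v² + 5v + 55)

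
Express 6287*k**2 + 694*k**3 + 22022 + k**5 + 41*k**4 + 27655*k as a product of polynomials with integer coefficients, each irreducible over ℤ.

(k + 1)*(k + 13)*(k + 14)*(k**2 + 13*k + 121)

By the rational root theorem, k = -13 is a root, so (k + 13) divides it; the quotient is k**4 + 28*k**3 + 330*k**2 + 1997*k + 1694.
Then k = -1 is a root, so (k + 1) is a factor; dividing leaves k**3 + 27*k**2 + 303*k + 1694.
Then k = -14 is a root, so (k + 14) divides it; the quotient is k**2 + 13*k + 121.
The quadratic k**2 + 13*k + 121 has discriminant -315 < 0 and is irreducible over ℤ.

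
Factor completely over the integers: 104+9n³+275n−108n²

Among the possible rational roots, n = −1/3 is a root, so (3n+1) divides it; the quotient is 3n²−37n+104.
The remaining quadratic factors as (n−8)(3n−13).

(3n+1)(3n−13)(n−8)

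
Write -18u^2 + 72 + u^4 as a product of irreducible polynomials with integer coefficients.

(u^2 - 12)(u^2 - 6)

Substitute w = u^2 to get a quadratic in w, then factor.
u^2 - 12 is irreducible over ℤ (12 is not a perfect square).
u^2 - 6 is irreducible over ℤ (6 is not a perfect square).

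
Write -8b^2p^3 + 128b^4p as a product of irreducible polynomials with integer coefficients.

Pull out the common factor 8b^2p; 16b^2 - p^2 is a difference of squares.

8b^2p(4b + p)(4b - p)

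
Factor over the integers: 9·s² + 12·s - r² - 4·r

Group: 3·s·(3·s + r + 4) - r·(3·s + r + 4); both groups contain (3·s + r + 4).

(3·s - r)·(3·s + r + 4)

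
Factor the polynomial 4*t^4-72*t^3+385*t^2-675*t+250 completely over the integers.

Testing divisors of the constant over divisors of the leading coefficient, t = 5 is a root, so (t-5) divides it; the quotient is 4*t^3-52*t^2+125*t-50.
Then t = 10 is a root, so (t-10) divides it; the quotient is 4*t^2-12*t+5.
The remaining quadratic factors as (2*t-5)(2*t-1).

(2*t-1)*(2*t-5)*(t-10)*(t-5)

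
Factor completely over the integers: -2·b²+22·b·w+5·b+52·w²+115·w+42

-(2·b+4·w+7)·(b-13·w-6)

Group: -b·(2·b+4·w+7) + (13·w+6)·(2·b+4·w+7); both groups contain (2·b+4·w+7).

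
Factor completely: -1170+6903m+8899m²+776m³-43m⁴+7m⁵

Among the possible rational roots, m = 1/7 is a root, giving the factor (7m-1) and quotient m⁴-6m³+110m²+1287m+1170.
Then m = -1 is a root, so (m+1) is a factor; dividing leaves m³-7m²+117m+1170.
Continuing, m = -6 is a root, giving the factor (m+6) and quotient m²-13m+195.
The quadratic m²-13m+195 has discriminant -611 < 0 and is irreducible over ℤ.

(7m-1)(m+1)(m+6)(m²-13m+195)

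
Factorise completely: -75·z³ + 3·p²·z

3·z·(p + 5·z)·(p - 5·z)

Factor out 3·z, leaving p² - 25·z², which is a difference of two squares.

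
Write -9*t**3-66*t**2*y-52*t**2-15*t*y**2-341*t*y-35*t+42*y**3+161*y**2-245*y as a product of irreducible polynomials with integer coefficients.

-(9*t-6*y+7)*(t+7*y)*(t+y+5)

Group: t*(-9*t**2-3*t*y-52*t+6*y**2+23*y-35) + 7*y*(-9*t**2-3*t*y-52*t+6*y**2+23*y-35); both groups contain (-9*t**2-3*t*y-52*t+6*y**2+23*y-35), so (t+7*y) is a factor with cofactor -9*t**2-3*t*y-52*t+6*y**2+23*y-35.
The cofactor groups again: -9*t**2-3*t*y-52*t+6*y**2+23*y-35 = -9*t*(t+y+5) + (6*y-7)*(t+y+5); both groups contain (t+y+5), giving -(9*t-6*y+7)*(t+y+5).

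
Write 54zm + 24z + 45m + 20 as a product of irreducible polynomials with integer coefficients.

Group as (54zm + 24z) + (45m + 20) = 6z(9m + 4) + 5(9m + 4).
Both groups share the factor (9m + 4).

(6z + 5)(9m + 4)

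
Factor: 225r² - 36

9(5r + 2)(5r - 2)

Pull out the common factor 9; 25r² - 4 is a difference of squares.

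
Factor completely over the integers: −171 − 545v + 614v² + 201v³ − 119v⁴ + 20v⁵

By the rational root theorem, v = 1 is a root, giving the factor (v − 1) and quotient 20v⁴ − 99v³ + 102v² + 716v + 171.
Continuing, v = −1/4 is a root, so (4v + 1) is a factor; dividing leaves 5v³ − 26v² + 32v + 171.
Continuing, v = −9/5 is a root, giving the factor (5v + 9) and quotient v² − 7v + 19.
The quadratic v² − 7v + 19 has discriminant −27 < 0 and is irreducible over ℤ.

(4v + 1)(5v + 9)(v − 1)(v² − 7v + 19)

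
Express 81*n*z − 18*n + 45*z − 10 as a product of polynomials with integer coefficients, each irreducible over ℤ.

Group as (81*n*z − 18*n) + (45*z − 10) = 9*n*(9*z − 2) + 5*(9*z − 2).
Both groups share the factor (9*z − 2).

(9*n + 5)*(9*z − 2)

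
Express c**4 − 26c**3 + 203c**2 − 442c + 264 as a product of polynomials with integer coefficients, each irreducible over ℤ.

(c − 1)(c − 11)(c − 12)(c − 2)

By the rational root theorem, c = 11 is a root, so (c − 11) divides it; the quotient is c**3 − 15c**2 + 38c − 24.
Next, c = 12 is a root, so (c − 12) is a factor; dividing leaves c**2 − 3c + 2.
The remaining quadratic factors as (c − 1)(c − 2).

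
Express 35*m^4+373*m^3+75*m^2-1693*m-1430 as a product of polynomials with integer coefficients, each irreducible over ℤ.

(5*m-11)*(7*m+13)*(m+1)*(m+10)

Testing divisors of the constant over divisors of the leading coefficient, m = -13/7 is a root, giving the factor (7*m+13) and quotient 5*m^3+44*m^2-71*m-110.
Then m = -10 is a root, so (m+10) divides it; the quotient is 5*m^2-6*m-11.
The remaining quadratic factors as (m+1)(5*m-11).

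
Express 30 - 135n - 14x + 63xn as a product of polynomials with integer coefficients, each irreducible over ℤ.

Group as (63xn - 14x) + (-135n + 30) = 7x(9n - 2) - 15(9n - 2).
Both groups share the factor (9n - 2).

(7x - 15)(9n - 2)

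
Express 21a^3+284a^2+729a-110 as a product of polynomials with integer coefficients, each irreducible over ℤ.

Trying the rational-root candidates, a = -10 is a root, so (a+10) is a factor; dividing leaves 21a^2+74a-11.
The remaining quadratic factors as (7a-1)(3a+11).

(3a+11)(7a-1)(a+10)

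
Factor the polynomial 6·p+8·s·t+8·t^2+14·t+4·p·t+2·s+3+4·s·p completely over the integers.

Group: 2·s·(2·p+4·t+1) + (2·t+3)·(2·p+4·t+1); both groups contain (2·p+4·t+1).

(2·p+4·t+1)·(2·s+2·t+3)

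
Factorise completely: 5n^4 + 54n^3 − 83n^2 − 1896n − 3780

(5n + 14)(n + 5)(n + 9)(n − 6)

Trying the rational-root candidates, n = −5 is a root, so (n + 5) divides it; the quotient is 5n^3 + 29n^2 − 228n − 756.
Next, n = −14/5 is a root, giving the factor (5n + 14) and quotient n^2 + 3n − 54.
The remaining quadratic factors as (n + 9)(n − 6).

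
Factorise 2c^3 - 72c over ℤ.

2c(c + 6)(c - 6)

Factor out 2c, leaving c^2 - 36, which is a difference of two squares.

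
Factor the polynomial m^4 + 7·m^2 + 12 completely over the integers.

(m^2 + 3)·(m^2 + 4)

Substitute u = m^2 to get a quadratic in u, then factor.
m^2 + 3 is irreducible over ℤ (always positive, so no real roots).
m^2 + 4 is irreducible over ℤ (sum of squares).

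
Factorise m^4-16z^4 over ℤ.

Write as (m^2)² − (4z^2)², then factor m^2-4z^2 once more.

(m+2z)(m-2z)(m^2+4z^2)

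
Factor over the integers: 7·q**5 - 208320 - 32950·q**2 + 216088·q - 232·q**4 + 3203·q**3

Among the possible rational roots, q = 8/7 is a root, so (7·q - 8) is a factor; dividing leaves q**4 - 32·q**3 + 421·q**2 - 4226·q + 26040.
Next, q = 15 is a root, so (q - 15) is a factor; dividing leaves q**3 - 17·q**2 + 166·q - 1736.
Next, q = 14 is a root, so (q - 14) is a factor; dividing leaves q**2 - 3·q + 124.
The quadratic q**2 - 3·q + 124 has discriminant -487 < 0 and is irreducible over ℤ.

(7·q - 8)·(q - 14)·(q - 15)·(q**2 - 3·q + 124)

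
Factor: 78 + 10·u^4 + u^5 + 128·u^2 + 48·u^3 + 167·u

Testing divisors of the constant over divisors of the leading coefficient, u = −3 is a root, giving the factor (u + 3) and quotient u^4 + 7·u^3 + 27·u^2 + 47·u + 26.
Next, u = −2 is a root, so (u + 2) is a factor; dividing leaves u^3 + 5·u^2 + 17·u + 13.
Continuing, u = −1 is a root, giving the factor (u + 1) and quotient u^2 + 4·u + 13.
The quadratic u^2 + 4·u + 13 has discriminant −36 < 0 and is irreducible over ℤ.

(u + 1)·(u + 2)·(u + 3)·(u^2 + 4·u + 13)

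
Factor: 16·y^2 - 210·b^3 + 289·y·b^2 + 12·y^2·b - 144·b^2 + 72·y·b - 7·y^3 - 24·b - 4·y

-(7·y - 5·b - 2)·(y - 7·b - 2)·(y + 6·b)

Group: y·(-7·y^2 - 37·y·b + 2·y + 30·b^2 + 12·b) + (-7·b - 2)·(-7·y^2 - 37·y·b + 2·y + 30·b^2 + 12·b); both groups contain (-7·y^2 - 37·y·b + 2·y + 30·b^2 + 12·b), so (y - 7·b - 2) is a factor with cofactor -7·y^2 - 37·y·b + 2·y + 30·b^2 + 12·b.
The cofactor groups again: -7·y^2 - 37·y·b + 2·y + 30·b^2 + 12·b = -7·y·(y + 6·b) + (5·b + 2)·(y + 6·b); both groups contain (y + 6·b), giving -(7·y - 5·b - 2)·(y + 6·b).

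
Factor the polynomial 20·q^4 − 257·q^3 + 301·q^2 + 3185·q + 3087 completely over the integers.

Testing divisors of the constant over divisors of the leading coefficient, q = −7/4 is a root, so (4·q + 7) divides it; the quotient is 5·q^3 − 73·q^2 + 203·q + 441.
Then q = 7 is a root, so (q − 7) divides it; the quotient is 5·q^2 − 38·q − 63.
The remaining quadratic factors as (q − 9)(5·q + 7).

(4·q + 7)·(5·q + 7)·(q − 7)·(q − 9)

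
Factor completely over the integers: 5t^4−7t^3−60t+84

(5t−7)(t^3−12)

Group as (5t^4−60t) + (−7t^3+84) = 5t(t^3−12) − 7(t^3−12).
Both groups share the factor (t^3−12).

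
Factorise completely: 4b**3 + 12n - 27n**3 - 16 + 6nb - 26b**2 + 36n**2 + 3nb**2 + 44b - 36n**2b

-(3n - b + 2)(3n + 4b - 2)(3n + b - 4)

Group: 3n(-9n**2 - 15nb + 18n - 4b**2 + 18b - 8) + (-b + 2)(-9n**2 - 15nb + 18n - 4b**2 + 18b - 8); both groups contain (-9n**2 - 15nb + 18n - 4b**2 + 18b - 8), so (3n - b + 2) is a factor with cofactor -9n**2 - 15nb + 18n - 4b**2 + 18b - 8.
The cofactor groups again: -9n**2 - 15nb + 18n - 4b**2 + 18b - 8 = -3n(3n + b - 4) + (-4b + 2)(3n + b - 4); both groups contain (3n + b - 4), giving -(3n + 4b - 2)(3n + b - 4).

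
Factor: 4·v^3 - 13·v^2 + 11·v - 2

(4·v - 1)·(v - 1)·(v - 2)

Testing divisors of the constant over divisors of the leading coefficient, v = 2 is a root, so (v - 2) divides it; the quotient is 4·v^2 - 5·v + 1.
The remaining quadratic factors as (v - 1)(4·v - 1).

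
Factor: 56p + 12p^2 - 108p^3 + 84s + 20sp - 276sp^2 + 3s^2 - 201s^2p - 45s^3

-(3s + 2p)(3s + 6p + 4)(5s + 9p - 7)

Group: 3s(-15s^2 - 37sp + 21s - 18p^2 + 14p) + (6p + 4)(-15s^2 - 37sp + 21s - 18p^2 + 14p); both groups contain (-15s^2 - 37sp + 21s - 18p^2 + 14p), so (3s + 6p + 4) is a factor with cofactor -15s^2 - 37sp + 21s - 18p^2 + 14p.
The cofactor groups again: -15s^2 - 37sp + 21s - 18p^2 + 14p = -3s(5s + 9p - 7) - 2p(5s + 9p - 7); both groups contain (5s + 9p - 7), giving -(3s + 2p)(5s + 9p - 7).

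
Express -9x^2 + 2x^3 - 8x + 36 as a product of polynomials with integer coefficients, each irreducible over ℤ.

(2x - 9)(x + 2)(x - 2)

Testing divisors of the constant over divisors of the leading coefficient, x = 9/2 is a root, giving the factor (2x - 9) and quotient x^2 - 4.
The remaining quadratic factors as (x - 2)(x + 2).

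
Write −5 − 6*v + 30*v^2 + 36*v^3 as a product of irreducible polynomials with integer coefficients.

(6*v + 5)*(6*v^2 − 1)

Group as (36*v^3 − 6*v) + (30*v^2 − 5) = 6*v*(6*v^2 − 1) + 5*(6*v^2 − 1).
Both groups share the factor (6*v^2 − 1).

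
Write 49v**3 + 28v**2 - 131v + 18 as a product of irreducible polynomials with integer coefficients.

(7v - 1)(7v - 9)(v + 2)

By the rational root theorem, v = 9/7 is a root, so (7v - 9) is a factor; dividing leaves 7v**2 + 13v - 2.
The remaining quadratic factors as (7v - 1)(v + 2).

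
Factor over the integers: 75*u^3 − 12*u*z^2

3*u*(5*u + 2*z)*(5*u − 2*z)

Every term has a factor of 3*u. Then 25*u^2 − 4*z^2 = (5*u)² − (2*z)².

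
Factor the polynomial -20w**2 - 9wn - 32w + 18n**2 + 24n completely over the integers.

Group: -5w(4w - 3n) + (-6n - 8)(4w - 3n); both groups contain (4w - 3n).

-(4w - 3n)(5w + 6n + 8)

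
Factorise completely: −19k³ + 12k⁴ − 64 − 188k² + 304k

(3k − 4)(4k − 1)(k + 4)(k − 4)

By the rational root theorem, k = −4 is a root, so (k + 4) is a factor; dividing leaves 12k³ − 67k² + 80k − 16.
Continuing, k = 4/3 is a root, so (3k − 4) is a factor; dividing leaves 4k² − 17k + 4.
The remaining quadratic factors as (k − 4)(4k − 1).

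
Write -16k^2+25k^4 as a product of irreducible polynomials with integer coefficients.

k^2(5k+4)(5k-4)

Factor out k^2 first: what remains is 25k^2-16.
Recognize a difference of squares with the parts 5k and 4.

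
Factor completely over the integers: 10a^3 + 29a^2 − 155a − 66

By the rational root theorem, a = −11/2 is a root, so (2a + 11) divides it; the quotient is 5a^2 − 13a − 6.
The remaining quadratic factors as (5a + 2)(a − 3).

(2a + 11)(5a + 2)(a − 3)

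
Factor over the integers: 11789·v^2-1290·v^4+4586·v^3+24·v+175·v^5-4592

(5·v+4)·(5·v+7)·(7·v-4)·(v^2-9·v+41)

Testing divisors of the constant over divisors of the leading coefficient, v = -7/5 is a root, giving the factor (5·v+7) and quotient 35·v^4-307·v^3+1347·v^2+472·v-656.
Continuing, v = -4/5 is a root, so (5·v+4) is a factor; dividing leaves 7·v^3-67·v^2+323·v-164.
Continuing, v = 4/7 is a root, giving the factor (7·v-4) and quotient v^2-9·v+41.
The quadratic v^2-9·v+41 has discriminant -83 < 0 and is irreducible over ℤ.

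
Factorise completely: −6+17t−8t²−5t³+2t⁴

(2t−1)(t+2)(t−1)(t−3)

Trying the rational-root candidates, t = −2 is a root, so (t+2) divides it; the quotient is 2t³−9t²+10t−3.
Continuing, t = 1 is a root, so (t−1) divides it; the quotient is 2t²−7t+3.
The remaining quadratic factors as (t−3)(2t−1).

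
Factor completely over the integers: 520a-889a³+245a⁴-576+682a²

Testing divisors of the constant over divisors of the leading coefficient, a = 2 is a root, so (a-2) divides it; the quotient is 245a³-399a²-116a+288.
Next, a = 9/7 is a root, giving the factor (7a-9) and quotient 35a²-12a-32.
The remaining quadratic factors as (7a-8)(5a+4).

(5a+4)(7a-8)(7a-9)(a-2)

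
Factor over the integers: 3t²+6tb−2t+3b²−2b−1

(3t+3b+1)(t+b−1)

Group: 3t(t+b−1) + (3b+1)(t+b−1); both groups contain (t+b−1).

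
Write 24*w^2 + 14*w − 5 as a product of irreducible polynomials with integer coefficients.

(4*w − 1)*(6*w + 5)

Need a pair with product 24·(−5) = −120 and sum 14: that's −6 and 20.
Split the middle term: 24*w^2 − 6*w + 20*w − 5 = 6*w*(4*w − 1) + 5*(4*w − 1).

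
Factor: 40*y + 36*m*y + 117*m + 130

Group as (36*m*y + 117*m) + (40*y + 130) = 9*m*(4*y + 13) + 10*(4*y + 13).
Both groups share the factor (4*y + 13).

(4*y + 13)*(9*m + 10)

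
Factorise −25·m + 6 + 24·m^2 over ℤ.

(3·m − 2)·(8·m − 3)

Need a pair with product 24·6 = 144 and sum −25: that's −16 and −9.
Split the middle term: 24·m^2 − 16·m − 9·m + 6 = 8·m·(3·m − 2) − 3·(3·m − 2).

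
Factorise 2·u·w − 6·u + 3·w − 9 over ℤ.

Group as (2·u·w − 6·u) + (3·w − 9) = 2·u·(w − 3) + 3·(w − 3).
Both groups share the factor (w − 3).

(2·u + 3)·(w − 3)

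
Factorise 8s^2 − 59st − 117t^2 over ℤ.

Group: 8s(s − 9t) + 13t(s − 9t); both groups contain (s − 9t).

(8s + 13t)(s − 9t)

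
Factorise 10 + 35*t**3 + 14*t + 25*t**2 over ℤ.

Group as (35*t**3 + 14*t) + (25*t**2 + 10) = 7*t*(5*t**2 + 2) + 5*(5*t**2 + 2).
Both groups share the factor (5*t**2 + 2).

(7*t + 5)*(5*t**2 + 2)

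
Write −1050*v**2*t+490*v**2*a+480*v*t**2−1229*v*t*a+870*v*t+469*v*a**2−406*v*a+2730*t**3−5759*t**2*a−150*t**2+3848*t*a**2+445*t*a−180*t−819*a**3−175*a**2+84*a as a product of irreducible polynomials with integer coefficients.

Group: 10*v*(−105*v*t+49*v*a+195*t**2−286*t*a+45*t+91*a**2−21*a) + (14*t−9*a−4)*(−105*v*t+49*v*a+195*t**2−286*t*a+45*t+91*a**2−21*a); both groups contain (−105*v*t+49*v*a+195*t**2−286*t*a+45*t+91*a**2−21*a), so (10*v+14*t−9*a−4) is a factor with cofactor −105*v*t+49*v*a+195*t**2−286*t*a+45*t+91*a**2−21*a.
The cofactor groups again: −105*v*t+49*v*a+195*t**2−286*t*a+45*t+91*a**2−21*a = −7*v*(15*t−7*a) + (13*t−13*a+3)*(15*t−7*a); both groups contain (15*t−7*a), giving −(7*v−13*t+13*a−3)*(15*t−7*a).

−(15*t−7*a)*(10*v+14*t−9*a−4)*(7*v−13*t+13*a−3)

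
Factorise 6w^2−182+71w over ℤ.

(6w−13)(w+14)

Need a pair with product 6·(−182) = −1092 and sum 71: that's −13 and 84.
Split the middle term: 6w^2−13w + 84w−182 = w(6w−13) + 14(6w−13).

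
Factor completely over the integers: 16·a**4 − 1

(2·a + 1)·(2·a − 1)·(4·a**2 + 1)

Difference of squares twice: with A = 2·a and B = 1, A⁴ − B⁴ = (A² − B²)(A² + B²), and A² − B² factors again.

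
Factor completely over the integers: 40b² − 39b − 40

Need a pair with product 40·(−40) = −1600 and sum −39: that's 25 and −64.
Split the middle term: 40b² + 25b − 64b − 40 = 5b(8b + 5) − 8(8b + 5).

(5b − 8)(8b + 5)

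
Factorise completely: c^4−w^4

(c+w)(c−w)(c^2+w^2)

Write as (c^2)² − (w^2)², then factor c^2−w^2 once more.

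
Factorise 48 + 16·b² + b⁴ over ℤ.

(b² + 12)·(b² + 4)

Substitute u = b² to get a quadratic in u, then factor.
b² + 12 is irreducible over ℤ (always positive, so no real roots).
b² + 4 is irreducible over ℤ (sum of squares).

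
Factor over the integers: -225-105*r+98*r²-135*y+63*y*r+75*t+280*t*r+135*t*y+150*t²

Group: 15*t*(10*t+9*y+14*r+15) + (7*r-15)*(10*t+9*y+14*r+15); both groups contain (10*t+9*y+14*r+15).

(10*t+9*y+14*r+15)*(15*t+7*r-15)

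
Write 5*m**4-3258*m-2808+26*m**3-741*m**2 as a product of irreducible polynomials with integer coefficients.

Testing divisors of the constant over divisors of the leading coefficient, m = 12 is a root, giving the factor (m-12) and quotient 5*m**3+86*m**2+291*m+234.
Next, m = -3 is a root, giving the factor (m+3) and quotient 5*m**2+71*m+78.
The remaining quadratic factors as (5*m+6)(m+13).

(5*m+6)*(m+13)*(m+3)*(m-12)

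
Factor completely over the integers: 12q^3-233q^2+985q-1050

Among the possible rational roots, q = 14 is a root, so (q-14) divides it; the quotient is 12q^2-65q+75.
The remaining quadratic factors as (3q-5)(4q-15).

(3q-5)(4q-15)(q-14)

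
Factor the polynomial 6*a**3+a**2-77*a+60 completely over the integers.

Trying the rational-root candidates, a = 3 is a root, giving the factor (a-3) and quotient 6*a**2+19*a-20.
The remaining quadratic factors as (6*a-5)(a+4).

(6*a-5)*(a+4)*(a-3)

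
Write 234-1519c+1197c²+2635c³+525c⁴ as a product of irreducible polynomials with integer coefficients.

(3c+13)(5c-1)(5c-2)(7c+9)

Testing divisors of the constant over divisors of the leading coefficient, c = 1/5 is a root, so (5c-1) divides it; the quotient is 105c³+548c²+349c-234.
Continuing, c = -13/3 is a root, so (3c+13) is a factor; dividing leaves 35c²+31c-18.
The remaining quadratic factors as (7c+9)(5c-2).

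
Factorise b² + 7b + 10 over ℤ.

(b + 2)(b + 5)

Two integers with product 10 and sum 7 are 2 and 5.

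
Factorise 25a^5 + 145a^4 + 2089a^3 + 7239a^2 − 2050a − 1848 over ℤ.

(5a + 2)(5a − 3)(a + 4)(a^2 + 2a + 77)

Trying the rational-root candidates, a = −2/5 is a root, so (5a + 2) is a factor; dividing leaves 5a^4 + 27a^3 + 407a^2 + 1285a − 924.
Continuing, a = −4 is a root, so (a + 4) divides it; the quotient is 5a^3 + 7a^2 + 379a − 231.
Then a = 3/5 is a root, giving the factor (5a − 3) and quotient a^2 + 2a + 77.
The quadratic a^2 + 2a + 77 has discriminant −304 < 0 and is irreducible over ℤ.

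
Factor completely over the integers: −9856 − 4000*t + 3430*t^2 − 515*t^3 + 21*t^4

Among the possible rational roots, t = 11/3 is a root, so (3*t − 11) is a factor; dividing leaves 7*t^3 − 146*t^2 + 608*t + 896.
Then t = −8/7 is a root, so (7*t + 8) divides it; the quotient is t^2 − 22*t + 112.
The remaining quadratic factors as (t − 14)(t − 8).

(3*t − 11)*(7*t + 8)*(t − 14)*(t − 8)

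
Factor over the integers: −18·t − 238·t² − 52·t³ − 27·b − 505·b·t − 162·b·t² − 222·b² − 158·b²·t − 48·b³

−(2·b + 2·t + 9)·(3·b + 2·t)·(8·b + 13·t + 1)

Group: 8·b·(−6·b² − 10·b·t − 27·b − 4·t² − 18·t) + (13·t + 1)·(−6·b² − 10·b·t − 27·b − 4·t² − 18·t); both groups contain (−6·b² − 10·b·t − 27·b − 4·t² − 18·t), so (8·b + 13·t + 1) is a factor with cofactor −6·b² − 10·b·t − 27·b − 4·t² − 18·t.
The cofactor groups again: −6·b² − 10·b·t − 27·b − 4·t² − 18·t = −2·b·(3·b + 2·t) + (−2·t − 9)·(3·b + 2·t); both groups contain (3·b + 2·t), giving −(2·b + 2·t + 9)·(3·b + 2·t).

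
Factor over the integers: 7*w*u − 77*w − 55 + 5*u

(7*w + 5)*(u − 11)

Group as (7*w*u − 77*w) + (5*u − 55) = 7*w*(u − 11) + 5*(u − 11).
Both groups share the factor (u − 11).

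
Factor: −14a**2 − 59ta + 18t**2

(2t − 7a)(9t + 2a)

Group: 9t(2t − 7a) + 2a(2t − 7a); both groups contain (2t − 7a).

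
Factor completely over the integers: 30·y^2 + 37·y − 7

Need a pair with product 30·(−7) = −210 and sum 37: that's 42 and −5.
Split the middle term: 30·y^2 + 42·y − 5·y − 7 = 6·y·(5·y + 7) − (5·y + 7).

(5·y + 7)·(6·y − 1)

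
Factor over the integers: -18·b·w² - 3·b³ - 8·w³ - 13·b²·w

-(3·b + 4·w)·(b + 2·w)·(b + w)

Group: b·(-3·b² - 10·b·w - 8·w²) + w·(-3·b² - 10·b·w - 8·w²); both groups contain (-3·b² - 10·b·w - 8·w²), so (b + w) is a factor with cofactor -3·b² - 10·b·w - 8·w².
The cofactor groups again: -3·b² - 10·b·w - 8·w² = -b·(3·b + 4·w) - 2·w·(3·b + 4·w); both groups contain (3·b + 4·w), giving -(b + 2·w)·(3·b + 4·w).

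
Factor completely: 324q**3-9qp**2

9q(6q-p)(6q+p)

Every term has a factor of 9q. Then 36q**2-p**2 = (6q)² − (p)².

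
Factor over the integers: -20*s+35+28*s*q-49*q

(4*s-7)*(7*q-5)

Group as (28*s*q-20*s) + (-49*q+35) = 4*s*(7*q-5) - 7*(7*q-5).
Both groups share the factor (7*q-5).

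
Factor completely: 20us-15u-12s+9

(4s-3)(5u-3)

Group as (20us-15u) + (-12s+9) = 5u(4s-3) - 3(4s-3).
Both groups share the factor (4s-3).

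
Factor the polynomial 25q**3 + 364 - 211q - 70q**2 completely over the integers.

(5q + 13)(5q - 7)(q - 4)

Testing divisors of the constant over divisors of the leading coefficient, q = 7/5 is a root, giving the factor (5q - 7) and quotient 5q**2 - 7q - 52.
The remaining quadratic factors as (5q + 13)(q - 4).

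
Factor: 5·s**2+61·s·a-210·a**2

Group: s·(5·s-14·a) + 15·a·(5·s-14·a); both groups contain (5·s-14·a).

(5·s-14·a)·(s+15·a)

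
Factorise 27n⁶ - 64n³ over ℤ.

Pull out the common factor n³, leaving 27n³ - 64.
Recognize a difference of cubes with the parts 3n and 4.

n³(3n - 4)(9n² + 12n + 16)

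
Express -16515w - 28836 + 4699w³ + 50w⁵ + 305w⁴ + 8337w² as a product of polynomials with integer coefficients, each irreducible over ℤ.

Among the possible rational roots, w = -12/5 is a root, giving the factor (5w + 12) and quotient 10w⁴ + 37w³ + 851w² - 375w - 2403.
Then w = -3/2 is a root, giving the factor (2w + 3) and quotient 5w³ + 11w² + 409w - 801.
Next, w = 9/5 is a root, giving the factor (5w - 9) and quotient w² + 4w + 89.
The quadratic w² + 4w + 89 has discriminant -340 < 0 and is irreducible over ℤ.

(2w + 3)(5w + 12)(5w - 9)(w² + 4w + 89)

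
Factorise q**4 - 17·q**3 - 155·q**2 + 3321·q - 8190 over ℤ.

(q + 14)·(q - 13)·(q - 15)·(q - 3)

Testing divisors of the constant over divisors of the leading coefficient, q = 3 is a root, so (q - 3) is a factor; dividing leaves q**3 - 14·q**2 - 197·q + 2730.
Continuing, q = 13 is a root, so (q - 13) is a factor; dividing leaves q**2 - q - 210.
The remaining quadratic factors as (q + 14)(q - 15).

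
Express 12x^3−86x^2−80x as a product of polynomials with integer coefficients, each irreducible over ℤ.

Pull out the common factor 2x, then factor the remaining trinomial.

2x(6x+5)(x−8)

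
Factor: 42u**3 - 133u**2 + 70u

7u(2u - 5)(3u - 2)

Pull out the common factor 7u, then factor the remaining trinomial.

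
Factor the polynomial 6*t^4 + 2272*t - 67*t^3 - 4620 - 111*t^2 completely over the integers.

Trying the rational-root candidates, t = 10 is a root, so (t - 10) divides it; the quotient is 6*t^3 - 7*t^2 - 181*t + 462.
Then t = 7/2 is a root, so (2*t - 7) divides it; the quotient is 3*t^2 + 7*t - 66.
The remaining quadratic factors as (3*t - 11)(t + 6).

(2*t - 7)*(3*t - 11)*(t + 6)*(t - 10)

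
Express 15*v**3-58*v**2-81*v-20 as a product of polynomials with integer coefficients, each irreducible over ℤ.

By the rational root theorem, v = 5 is a root, giving the factor (v-5) and quotient 15*v**2+17*v+4.
The remaining quadratic factors as (5*v+4)(3*v+1).

(3*v+1)*(5*v+4)*(v-5)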